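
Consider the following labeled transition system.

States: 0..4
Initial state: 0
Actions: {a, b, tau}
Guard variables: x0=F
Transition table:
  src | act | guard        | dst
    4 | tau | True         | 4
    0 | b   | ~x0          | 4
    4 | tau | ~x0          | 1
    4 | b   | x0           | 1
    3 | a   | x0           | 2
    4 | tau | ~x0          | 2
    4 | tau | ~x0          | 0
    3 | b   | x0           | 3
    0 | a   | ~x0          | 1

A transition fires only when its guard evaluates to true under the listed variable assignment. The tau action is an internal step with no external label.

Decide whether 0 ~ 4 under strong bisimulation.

Refine partition for ~:
  round 0: {{0,1,2,3,4}}
  round 1: {{0},{1,2,3},{4}}
stable after 2 split(s): 3 block(s)
[0]={0}  [4]={4}

Answer: NOT BISIMILAR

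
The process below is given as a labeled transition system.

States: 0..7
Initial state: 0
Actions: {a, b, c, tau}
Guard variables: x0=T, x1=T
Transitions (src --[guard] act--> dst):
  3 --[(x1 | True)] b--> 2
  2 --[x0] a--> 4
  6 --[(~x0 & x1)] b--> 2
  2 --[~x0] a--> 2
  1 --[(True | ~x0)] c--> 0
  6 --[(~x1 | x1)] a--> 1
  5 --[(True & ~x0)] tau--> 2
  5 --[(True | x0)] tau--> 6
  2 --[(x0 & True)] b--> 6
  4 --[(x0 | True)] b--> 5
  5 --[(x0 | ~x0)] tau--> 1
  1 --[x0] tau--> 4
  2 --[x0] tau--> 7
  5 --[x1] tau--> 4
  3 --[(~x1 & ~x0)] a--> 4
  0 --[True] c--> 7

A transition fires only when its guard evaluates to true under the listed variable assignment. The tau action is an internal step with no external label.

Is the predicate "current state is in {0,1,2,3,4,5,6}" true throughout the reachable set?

Inv-set: {0,1,2,3,4,5,6}
Reachable = {0,7}
  0: ✓
  7: VIOLATES
witness against invariant: c → 7

Answer: INVARIANT VIOLATED at state 7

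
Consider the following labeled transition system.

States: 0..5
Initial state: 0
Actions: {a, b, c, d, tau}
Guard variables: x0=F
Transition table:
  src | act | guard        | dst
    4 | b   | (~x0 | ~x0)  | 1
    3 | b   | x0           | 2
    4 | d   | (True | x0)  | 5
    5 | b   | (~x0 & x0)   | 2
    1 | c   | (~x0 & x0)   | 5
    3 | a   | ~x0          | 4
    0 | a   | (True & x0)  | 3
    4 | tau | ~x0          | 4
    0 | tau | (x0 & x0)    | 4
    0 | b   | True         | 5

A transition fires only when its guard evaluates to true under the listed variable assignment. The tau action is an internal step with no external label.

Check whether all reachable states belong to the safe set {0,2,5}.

Answer: INVARIANT HOLDS

Analysis:
Allowed set {0,2,5}
Reach set: {0,5}
  0: ✓
  5: ✓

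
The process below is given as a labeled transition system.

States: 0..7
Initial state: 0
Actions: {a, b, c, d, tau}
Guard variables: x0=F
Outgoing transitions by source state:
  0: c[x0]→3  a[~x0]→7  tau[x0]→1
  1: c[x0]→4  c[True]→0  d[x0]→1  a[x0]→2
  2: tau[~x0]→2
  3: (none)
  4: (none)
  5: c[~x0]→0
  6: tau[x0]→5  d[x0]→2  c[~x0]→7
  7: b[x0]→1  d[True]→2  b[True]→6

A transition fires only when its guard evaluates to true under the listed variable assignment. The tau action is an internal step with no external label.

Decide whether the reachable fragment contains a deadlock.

Answer: DEADLOCK-FREE

Trace:
Reach set: {0,2,6,7}
  0: a→7  [deg 1]
  2: tau→2  [deg 1]
  6: c→7  [deg 1]
  7: b→6  d→2  [deg 2]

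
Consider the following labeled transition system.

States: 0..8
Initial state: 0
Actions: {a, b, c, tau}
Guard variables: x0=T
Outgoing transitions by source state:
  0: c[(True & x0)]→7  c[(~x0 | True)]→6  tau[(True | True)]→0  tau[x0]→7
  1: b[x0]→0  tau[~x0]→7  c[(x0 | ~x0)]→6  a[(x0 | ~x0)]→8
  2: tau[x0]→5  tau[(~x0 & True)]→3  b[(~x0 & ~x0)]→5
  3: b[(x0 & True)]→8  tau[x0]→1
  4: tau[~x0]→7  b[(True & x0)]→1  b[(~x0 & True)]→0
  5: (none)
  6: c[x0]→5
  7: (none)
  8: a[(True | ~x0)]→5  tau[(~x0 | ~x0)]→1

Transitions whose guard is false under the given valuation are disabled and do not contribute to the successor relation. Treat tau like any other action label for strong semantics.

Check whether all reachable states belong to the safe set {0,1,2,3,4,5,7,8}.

Safe = {0,1,2,3,4,5,7,8}
Reachable = {0,5,6,7}
  0: ok
  5: ok
  6: VIOLATES
  7: ok
witness against invariant: c → 6

Answer: INVARIANT VIOLATED at state 6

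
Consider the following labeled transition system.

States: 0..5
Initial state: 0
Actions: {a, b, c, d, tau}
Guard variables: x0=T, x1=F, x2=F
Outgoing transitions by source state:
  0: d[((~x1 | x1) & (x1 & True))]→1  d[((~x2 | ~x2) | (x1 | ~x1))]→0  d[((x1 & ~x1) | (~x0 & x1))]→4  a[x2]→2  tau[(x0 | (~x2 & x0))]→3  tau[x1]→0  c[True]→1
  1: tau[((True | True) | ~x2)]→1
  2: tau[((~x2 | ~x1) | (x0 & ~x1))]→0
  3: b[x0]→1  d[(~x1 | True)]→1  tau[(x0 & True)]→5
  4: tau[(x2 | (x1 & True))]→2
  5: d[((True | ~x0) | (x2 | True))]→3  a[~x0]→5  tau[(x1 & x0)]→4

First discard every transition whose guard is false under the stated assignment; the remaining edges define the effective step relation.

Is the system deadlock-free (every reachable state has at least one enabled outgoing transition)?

Reach set: {0,1,3,5}
  0: c→1  d→0  tau→3  [3 exit(s)]
  1: tau→1  [1 exit(s)]
  3: b→1  d→1  tau→5  [3 exit(s)]
  5: d→3  [1 exit(s)]

Answer: DEADLOCK-FREE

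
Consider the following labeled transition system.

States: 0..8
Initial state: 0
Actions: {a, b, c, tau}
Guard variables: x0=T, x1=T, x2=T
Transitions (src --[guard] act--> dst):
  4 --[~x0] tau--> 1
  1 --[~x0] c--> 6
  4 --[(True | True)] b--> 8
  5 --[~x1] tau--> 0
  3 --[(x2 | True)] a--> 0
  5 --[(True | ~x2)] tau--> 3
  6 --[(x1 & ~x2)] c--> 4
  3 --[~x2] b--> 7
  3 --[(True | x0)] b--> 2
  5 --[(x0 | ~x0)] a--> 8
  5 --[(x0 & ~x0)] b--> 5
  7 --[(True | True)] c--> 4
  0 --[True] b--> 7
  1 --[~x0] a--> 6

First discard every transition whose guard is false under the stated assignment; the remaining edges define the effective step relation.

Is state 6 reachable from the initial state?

Guard filter leaves 7 enabled edge(s).
depth 0: {0}
depth 1: {7}  cumulative {0,7}
depth 2: {4}  cumulative {0,4,7}
depth 3: {8}  cumulative {0,4,7,8}
Reachable = {0,4,7,8}

Answer: UNREACHABLE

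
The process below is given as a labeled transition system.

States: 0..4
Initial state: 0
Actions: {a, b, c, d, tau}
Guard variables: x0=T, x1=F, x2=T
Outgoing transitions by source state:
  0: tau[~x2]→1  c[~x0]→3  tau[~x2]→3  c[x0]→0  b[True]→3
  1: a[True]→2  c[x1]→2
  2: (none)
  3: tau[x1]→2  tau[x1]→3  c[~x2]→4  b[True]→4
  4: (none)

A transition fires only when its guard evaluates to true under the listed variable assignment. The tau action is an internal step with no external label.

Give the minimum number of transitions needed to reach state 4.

Layered search for 4:
  Layer 0: {0}
  Layer 1: {3}
  Layer 2: {4}
4 enters at depth 2; path b·b

Answer: 2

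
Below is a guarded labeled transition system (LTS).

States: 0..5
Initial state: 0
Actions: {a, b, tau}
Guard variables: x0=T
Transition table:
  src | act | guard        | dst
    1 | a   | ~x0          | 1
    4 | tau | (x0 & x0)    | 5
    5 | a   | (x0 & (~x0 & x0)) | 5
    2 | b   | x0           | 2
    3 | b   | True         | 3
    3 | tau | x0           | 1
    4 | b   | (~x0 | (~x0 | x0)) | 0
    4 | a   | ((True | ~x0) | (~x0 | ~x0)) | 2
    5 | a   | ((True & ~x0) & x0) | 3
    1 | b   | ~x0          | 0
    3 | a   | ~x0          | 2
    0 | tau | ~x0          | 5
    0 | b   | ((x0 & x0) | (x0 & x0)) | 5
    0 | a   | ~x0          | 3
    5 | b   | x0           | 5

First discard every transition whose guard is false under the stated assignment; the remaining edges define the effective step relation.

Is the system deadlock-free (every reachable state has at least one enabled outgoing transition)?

R = {0,5}
  0: b→5  [deg 1]
  5: b→5  [deg 1]

Answer: DEADLOCK-FREE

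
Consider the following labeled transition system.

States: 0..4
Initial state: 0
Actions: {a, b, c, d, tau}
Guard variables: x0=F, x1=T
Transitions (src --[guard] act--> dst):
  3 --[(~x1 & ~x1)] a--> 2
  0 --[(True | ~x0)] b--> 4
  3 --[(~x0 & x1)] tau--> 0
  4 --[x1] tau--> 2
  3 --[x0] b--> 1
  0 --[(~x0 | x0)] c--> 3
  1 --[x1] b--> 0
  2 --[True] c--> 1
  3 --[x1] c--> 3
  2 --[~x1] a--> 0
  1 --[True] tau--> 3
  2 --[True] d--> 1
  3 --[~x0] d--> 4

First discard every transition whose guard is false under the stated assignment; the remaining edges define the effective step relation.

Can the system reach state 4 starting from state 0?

10 transition(s) survive guard evaluation.
Layer 0: {0}
Layer 1: {3,4}  cumulative {0,3,4}
Layer 2: {2}  cumulative {0,2,3,4}
Layer 3: {1}  cumulative {0,1,2,3,4}
R = {0,1,2,3,4}
witness 4: b

Answer: REACHABLE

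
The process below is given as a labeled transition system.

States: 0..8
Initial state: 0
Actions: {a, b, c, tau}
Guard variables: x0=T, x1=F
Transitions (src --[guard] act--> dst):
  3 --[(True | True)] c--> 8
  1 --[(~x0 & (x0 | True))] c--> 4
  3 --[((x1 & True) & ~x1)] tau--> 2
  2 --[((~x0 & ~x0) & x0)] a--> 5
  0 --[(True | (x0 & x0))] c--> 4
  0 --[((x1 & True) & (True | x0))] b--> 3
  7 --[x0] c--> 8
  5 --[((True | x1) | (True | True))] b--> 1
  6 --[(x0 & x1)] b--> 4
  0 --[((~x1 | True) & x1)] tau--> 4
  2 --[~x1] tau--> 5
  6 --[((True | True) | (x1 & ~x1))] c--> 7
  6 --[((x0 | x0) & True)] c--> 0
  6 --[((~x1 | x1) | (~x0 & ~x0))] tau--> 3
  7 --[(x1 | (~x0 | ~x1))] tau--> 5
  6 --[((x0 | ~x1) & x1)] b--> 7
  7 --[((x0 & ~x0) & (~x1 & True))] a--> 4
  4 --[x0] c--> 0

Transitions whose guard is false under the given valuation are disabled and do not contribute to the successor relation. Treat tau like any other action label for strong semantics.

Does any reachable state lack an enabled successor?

R = {0,4}
  0: c→4  [1 out]
  4: c→0  [1 out]

Answer: DEADLOCK-FREE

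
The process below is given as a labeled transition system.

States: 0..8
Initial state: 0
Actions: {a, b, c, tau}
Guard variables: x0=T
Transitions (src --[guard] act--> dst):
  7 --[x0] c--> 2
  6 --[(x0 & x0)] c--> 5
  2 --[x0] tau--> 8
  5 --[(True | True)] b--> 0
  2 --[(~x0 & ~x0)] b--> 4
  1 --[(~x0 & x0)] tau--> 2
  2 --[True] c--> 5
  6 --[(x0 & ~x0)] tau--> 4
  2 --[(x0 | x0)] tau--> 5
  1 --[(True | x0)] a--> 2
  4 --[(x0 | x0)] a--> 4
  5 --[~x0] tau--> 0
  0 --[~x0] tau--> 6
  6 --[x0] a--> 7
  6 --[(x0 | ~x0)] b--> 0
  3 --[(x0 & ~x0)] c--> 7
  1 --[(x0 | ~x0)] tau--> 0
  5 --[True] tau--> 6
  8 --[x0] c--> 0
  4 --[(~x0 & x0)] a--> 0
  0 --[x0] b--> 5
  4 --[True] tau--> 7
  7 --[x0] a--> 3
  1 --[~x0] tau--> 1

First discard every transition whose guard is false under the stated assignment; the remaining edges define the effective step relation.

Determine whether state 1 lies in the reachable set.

Answer: UNREACHABLE

Analysis:
After dropping false guards: 16 live edges.
Layer 0: {0}
Layer 1: {5}  now seen {0,5}
Layer 2: {6}  now seen {0,5,6}
Layer 3: {7}  now seen {0,5,6,7}
Layer 4: {2,3}  now seen {0,2,3,5,6,7}
Layer 5: {8}  now seen {0,2,3,5,6,7,8}
Reach set: {0,2,3,5,6,7,8}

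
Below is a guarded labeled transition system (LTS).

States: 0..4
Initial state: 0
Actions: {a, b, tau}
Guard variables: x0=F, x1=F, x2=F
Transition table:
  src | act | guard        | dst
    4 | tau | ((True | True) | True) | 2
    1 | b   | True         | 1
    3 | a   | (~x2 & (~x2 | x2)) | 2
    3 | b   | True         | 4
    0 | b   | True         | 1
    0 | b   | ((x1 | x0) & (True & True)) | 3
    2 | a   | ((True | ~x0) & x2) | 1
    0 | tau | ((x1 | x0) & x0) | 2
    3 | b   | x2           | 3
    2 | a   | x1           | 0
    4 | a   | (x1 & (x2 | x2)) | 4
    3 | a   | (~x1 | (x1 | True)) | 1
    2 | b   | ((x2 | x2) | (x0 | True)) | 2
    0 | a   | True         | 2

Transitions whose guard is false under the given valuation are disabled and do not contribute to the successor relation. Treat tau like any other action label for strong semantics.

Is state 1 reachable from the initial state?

8 transition(s) survive guard evaluation.
depth 0: {0}
depth 1: {1,2}  now seen {0,1,2}
R = {0,1,2}
Path to 1: b

Answer: REACHABLE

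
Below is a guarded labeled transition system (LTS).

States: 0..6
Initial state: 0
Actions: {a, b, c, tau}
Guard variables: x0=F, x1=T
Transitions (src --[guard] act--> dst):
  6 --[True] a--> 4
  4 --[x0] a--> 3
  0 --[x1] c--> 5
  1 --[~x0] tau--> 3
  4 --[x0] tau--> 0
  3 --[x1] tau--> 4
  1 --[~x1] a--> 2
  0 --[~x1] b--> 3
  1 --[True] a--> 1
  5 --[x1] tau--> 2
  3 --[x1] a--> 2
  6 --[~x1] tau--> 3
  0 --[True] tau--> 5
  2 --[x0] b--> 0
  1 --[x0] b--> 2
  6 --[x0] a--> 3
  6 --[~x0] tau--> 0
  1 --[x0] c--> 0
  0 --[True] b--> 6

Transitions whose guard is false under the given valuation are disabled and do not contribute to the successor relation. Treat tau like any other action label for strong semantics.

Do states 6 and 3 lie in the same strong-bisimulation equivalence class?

Bisimulation quotient by refinement:
  π0 = {{0,1,2,3,4,5,6}}
  π1 = {{0},{1,3,6},{2,4},{5}}
  π2 = {{0},{1},{2,4},{3},{5},{6}}
Fixed point at round 3; 6 class(es).
[6]={6}  [3]={3}

Answer: NOT BISIMILAR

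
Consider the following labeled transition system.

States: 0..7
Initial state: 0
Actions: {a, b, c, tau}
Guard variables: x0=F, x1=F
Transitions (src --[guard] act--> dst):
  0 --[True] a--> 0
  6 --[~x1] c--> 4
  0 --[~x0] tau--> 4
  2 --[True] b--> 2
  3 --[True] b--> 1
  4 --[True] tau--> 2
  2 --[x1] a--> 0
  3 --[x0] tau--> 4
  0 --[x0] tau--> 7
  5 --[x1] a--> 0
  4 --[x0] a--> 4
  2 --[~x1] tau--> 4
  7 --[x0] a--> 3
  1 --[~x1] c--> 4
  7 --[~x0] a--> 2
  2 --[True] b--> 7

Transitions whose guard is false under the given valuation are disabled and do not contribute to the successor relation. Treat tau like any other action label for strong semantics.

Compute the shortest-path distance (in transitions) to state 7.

BFS to 7:
  Layer 0: {0}
  Layer 1: {4}
  Layer 2: {2}
  Layer 3: {7}
first hit 7 at d=3 via tau·tau·b

Answer: 3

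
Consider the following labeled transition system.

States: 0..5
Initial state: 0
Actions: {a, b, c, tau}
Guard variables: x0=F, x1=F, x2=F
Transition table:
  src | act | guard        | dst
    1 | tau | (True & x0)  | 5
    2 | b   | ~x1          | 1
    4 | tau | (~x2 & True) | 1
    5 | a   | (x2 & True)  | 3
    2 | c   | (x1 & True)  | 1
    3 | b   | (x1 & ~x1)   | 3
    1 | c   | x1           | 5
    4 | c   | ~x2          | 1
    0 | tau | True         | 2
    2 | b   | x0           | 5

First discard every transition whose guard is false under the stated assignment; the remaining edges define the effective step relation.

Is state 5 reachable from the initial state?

After dropping false guards: 4 live edges.
Layer 0: {0}
Layer 1: {2}  now seen {0,2}
Layer 2: {1}  now seen {0,1,2}
Reachable = {0,1,2}

Answer: UNREACHABLE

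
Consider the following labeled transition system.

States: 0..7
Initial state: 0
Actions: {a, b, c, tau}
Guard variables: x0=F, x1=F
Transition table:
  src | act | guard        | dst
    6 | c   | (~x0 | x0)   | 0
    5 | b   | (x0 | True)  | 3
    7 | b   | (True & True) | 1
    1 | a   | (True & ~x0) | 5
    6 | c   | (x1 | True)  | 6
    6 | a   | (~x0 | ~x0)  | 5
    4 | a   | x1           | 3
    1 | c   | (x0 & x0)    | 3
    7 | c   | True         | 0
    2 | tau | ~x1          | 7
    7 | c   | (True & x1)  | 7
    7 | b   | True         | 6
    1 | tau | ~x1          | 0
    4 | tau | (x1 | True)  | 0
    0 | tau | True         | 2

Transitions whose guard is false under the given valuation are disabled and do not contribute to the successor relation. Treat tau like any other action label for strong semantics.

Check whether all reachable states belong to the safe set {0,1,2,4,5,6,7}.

Inv-set: {0,1,2,4,5,6,7}
R = {0,1,2,3,5,6,7}
  0: ✓
  1: ✓
  2: ✓
  3: VIOLATES
  5: ✓
  6: ✓
  7: ✓
reach 3 via tau·tau·b·a·b — violates

Answer: INVARIANT VIOLATED at state 3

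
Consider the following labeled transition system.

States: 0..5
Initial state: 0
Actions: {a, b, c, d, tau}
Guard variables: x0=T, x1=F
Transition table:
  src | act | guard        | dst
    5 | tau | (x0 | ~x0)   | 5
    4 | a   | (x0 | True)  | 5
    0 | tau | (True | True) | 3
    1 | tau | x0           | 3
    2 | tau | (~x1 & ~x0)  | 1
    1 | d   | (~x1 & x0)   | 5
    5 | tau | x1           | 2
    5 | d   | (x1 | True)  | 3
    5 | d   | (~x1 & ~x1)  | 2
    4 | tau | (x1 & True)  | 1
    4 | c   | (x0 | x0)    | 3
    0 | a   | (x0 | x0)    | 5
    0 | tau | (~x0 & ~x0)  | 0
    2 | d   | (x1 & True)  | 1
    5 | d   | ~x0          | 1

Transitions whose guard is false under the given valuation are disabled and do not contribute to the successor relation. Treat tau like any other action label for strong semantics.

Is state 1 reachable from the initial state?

After dropping false guards: 9 live edges.
Layer 0: {0}
Layer 1: {3,5}  cumulative {0,3,5}
Layer 2: {2}  cumulative {0,2,3,5}
R = {0,2,3,5}

Answer: UNREACHABLE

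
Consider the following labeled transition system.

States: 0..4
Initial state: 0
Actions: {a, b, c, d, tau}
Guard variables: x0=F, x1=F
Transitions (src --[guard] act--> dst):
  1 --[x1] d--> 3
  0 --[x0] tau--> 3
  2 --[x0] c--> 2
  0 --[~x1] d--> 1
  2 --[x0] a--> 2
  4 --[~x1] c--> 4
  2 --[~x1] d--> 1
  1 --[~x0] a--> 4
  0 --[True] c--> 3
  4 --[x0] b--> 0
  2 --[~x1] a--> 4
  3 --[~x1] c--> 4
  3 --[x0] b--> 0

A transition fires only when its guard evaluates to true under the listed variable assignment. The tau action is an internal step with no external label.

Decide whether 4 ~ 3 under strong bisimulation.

Compute ~ classes (split until stable):
  round 0: {{0,1,2,3,4}}
  round 1: {{0},{1},{2},{3,4}}
Fixed point at round 2; 4 class(es).
class of 4: {3,4}; class of 3: {3,4}

Answer: BISIMILAR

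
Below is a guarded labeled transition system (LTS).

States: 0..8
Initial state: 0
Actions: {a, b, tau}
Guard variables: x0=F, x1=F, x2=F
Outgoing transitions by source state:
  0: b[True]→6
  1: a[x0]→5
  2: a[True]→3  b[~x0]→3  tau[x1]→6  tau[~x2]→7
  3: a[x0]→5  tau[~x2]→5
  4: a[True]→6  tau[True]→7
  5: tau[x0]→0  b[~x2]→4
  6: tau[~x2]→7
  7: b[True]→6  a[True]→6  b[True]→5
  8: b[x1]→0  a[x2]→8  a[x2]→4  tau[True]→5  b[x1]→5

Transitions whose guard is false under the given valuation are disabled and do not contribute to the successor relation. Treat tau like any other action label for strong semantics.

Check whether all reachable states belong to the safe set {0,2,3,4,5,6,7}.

Allowed set {0,2,3,4,5,6,7}
Reach set: {0,4,5,6,7}
  0: safe
  4: safe
  5: safe
  6: safe
  7: safe

Answer: INVARIANT HOLDS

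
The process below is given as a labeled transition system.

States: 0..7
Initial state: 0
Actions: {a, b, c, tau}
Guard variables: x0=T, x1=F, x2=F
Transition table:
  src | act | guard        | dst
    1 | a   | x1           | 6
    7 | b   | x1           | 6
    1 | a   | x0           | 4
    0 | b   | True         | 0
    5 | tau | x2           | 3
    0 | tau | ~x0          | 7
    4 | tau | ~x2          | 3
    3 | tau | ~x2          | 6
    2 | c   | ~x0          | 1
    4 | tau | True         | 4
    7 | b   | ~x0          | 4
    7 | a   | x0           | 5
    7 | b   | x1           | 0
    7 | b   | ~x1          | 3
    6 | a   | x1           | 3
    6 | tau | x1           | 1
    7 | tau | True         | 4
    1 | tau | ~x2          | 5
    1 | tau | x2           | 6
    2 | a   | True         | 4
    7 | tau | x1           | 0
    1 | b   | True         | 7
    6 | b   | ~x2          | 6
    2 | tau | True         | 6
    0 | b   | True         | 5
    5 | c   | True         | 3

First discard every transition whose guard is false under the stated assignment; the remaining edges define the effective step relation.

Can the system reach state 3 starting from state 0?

Answer: REACHABLE

Working:
Guard filter leaves 15 enabled edge(s).
L0 = {0}
L1 = {5}  total {0,5}
L2 = {3}  total {0,3,5}
L3 = {6}  total {0,3,5,6}
Reach set: {0,3,5,6}
Path to 3: b·c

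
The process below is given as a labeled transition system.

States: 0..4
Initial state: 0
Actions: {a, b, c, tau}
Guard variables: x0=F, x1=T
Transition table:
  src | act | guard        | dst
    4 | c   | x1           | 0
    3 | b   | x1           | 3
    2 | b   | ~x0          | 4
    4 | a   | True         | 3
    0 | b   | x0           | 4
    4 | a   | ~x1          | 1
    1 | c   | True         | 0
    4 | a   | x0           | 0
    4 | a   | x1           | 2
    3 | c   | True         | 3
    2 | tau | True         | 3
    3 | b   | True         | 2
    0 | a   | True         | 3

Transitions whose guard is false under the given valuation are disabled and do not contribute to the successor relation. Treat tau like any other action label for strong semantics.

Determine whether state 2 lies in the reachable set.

10 transition(s) survive guard evaluation.
L0 = {0}
L1 = {3}  cumulative {0,3}
L2 = {2}  cumulative {0,2,3}
L3 = {4}  cumulative {0,2,3,4}
Reach set: {0,2,3,4}
Path to 2: a·b

Answer: REACHABLE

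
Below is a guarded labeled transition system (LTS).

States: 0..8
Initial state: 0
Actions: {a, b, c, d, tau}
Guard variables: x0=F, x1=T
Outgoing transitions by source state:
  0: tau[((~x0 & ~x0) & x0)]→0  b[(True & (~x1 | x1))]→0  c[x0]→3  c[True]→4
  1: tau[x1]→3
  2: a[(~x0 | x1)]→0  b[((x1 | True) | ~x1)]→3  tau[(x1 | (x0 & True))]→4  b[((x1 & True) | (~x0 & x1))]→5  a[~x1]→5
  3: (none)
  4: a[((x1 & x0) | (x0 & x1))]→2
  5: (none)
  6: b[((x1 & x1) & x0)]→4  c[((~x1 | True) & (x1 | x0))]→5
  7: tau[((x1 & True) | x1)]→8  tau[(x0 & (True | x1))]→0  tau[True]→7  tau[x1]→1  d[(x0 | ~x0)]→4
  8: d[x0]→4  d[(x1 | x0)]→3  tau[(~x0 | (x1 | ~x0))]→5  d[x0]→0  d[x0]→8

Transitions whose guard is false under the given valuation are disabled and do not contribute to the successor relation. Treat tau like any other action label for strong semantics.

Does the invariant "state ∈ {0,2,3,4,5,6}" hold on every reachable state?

Answer: INVARIANT HOLDS

Working:
Allowed set {0,2,3,4,5,6}
Reachable = {0,4}
  0: ✓
  4: ✓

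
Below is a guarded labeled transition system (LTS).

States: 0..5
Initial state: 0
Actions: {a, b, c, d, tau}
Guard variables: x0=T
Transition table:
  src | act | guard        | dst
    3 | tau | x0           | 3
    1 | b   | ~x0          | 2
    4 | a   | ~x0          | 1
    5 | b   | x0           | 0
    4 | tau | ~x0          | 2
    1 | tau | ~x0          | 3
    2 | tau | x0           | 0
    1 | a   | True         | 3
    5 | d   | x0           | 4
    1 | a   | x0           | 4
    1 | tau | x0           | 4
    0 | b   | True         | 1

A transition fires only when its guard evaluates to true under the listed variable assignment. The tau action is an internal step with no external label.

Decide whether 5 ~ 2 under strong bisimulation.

Refine partition for ~:
  P[0] = {{0,1,2,3,4,5}}
  P[1] = {{0},{1},{2,3},{4},{5}}
  P[2] = {{0},{1},{2},{3},{4},{5}}
stable after 3 split(s): 6 block(s)
class of 5: {5}; class of 2: {2}

Answer: NOT BISIMILAR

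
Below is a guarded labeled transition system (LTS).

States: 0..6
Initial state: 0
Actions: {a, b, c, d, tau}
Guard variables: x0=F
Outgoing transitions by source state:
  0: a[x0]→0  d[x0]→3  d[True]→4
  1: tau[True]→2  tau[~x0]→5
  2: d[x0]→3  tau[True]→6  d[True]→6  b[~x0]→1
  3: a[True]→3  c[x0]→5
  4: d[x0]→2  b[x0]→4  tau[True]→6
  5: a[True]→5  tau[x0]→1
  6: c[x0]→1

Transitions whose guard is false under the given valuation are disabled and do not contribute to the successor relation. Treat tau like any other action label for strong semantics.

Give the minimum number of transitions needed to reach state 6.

Breadth-first toward 6:
  Layer 0: {0}
  Layer 1: {4}
  Layer 2: {6}
first hit 6 at d=2 via d·tau

Answer: 2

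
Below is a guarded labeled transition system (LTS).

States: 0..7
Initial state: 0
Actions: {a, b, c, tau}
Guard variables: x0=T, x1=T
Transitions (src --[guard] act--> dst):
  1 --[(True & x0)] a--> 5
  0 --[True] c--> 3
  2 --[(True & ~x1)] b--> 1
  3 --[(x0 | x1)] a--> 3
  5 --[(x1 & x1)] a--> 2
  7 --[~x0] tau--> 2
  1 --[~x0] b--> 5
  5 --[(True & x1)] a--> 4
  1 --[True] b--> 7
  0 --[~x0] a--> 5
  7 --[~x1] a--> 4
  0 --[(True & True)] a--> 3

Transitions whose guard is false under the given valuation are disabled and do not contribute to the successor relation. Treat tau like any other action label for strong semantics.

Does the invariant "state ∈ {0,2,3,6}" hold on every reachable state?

Answer: INVARIANT HOLDS

Working:
Inv-set: {0,2,3,6}
Reachable = {0,3}
  0: ok
  3: ok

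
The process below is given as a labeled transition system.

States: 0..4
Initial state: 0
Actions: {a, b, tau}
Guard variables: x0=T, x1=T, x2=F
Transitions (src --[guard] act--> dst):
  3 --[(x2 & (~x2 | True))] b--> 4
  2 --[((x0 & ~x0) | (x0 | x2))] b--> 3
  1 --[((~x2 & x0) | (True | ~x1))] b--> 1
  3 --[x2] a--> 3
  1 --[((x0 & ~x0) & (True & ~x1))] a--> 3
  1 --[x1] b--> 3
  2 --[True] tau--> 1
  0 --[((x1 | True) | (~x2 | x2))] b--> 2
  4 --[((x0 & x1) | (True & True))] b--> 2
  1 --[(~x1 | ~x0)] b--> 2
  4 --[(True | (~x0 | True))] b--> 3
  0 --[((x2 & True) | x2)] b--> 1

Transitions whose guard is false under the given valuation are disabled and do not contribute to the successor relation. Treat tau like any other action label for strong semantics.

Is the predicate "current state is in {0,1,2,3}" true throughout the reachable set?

Inv-set: {0,1,2,3}
R = {0,1,2,3}
  0: ✓
  1: ✓
  2: ✓
  3: ✓

Answer: INVARIANT HOLDS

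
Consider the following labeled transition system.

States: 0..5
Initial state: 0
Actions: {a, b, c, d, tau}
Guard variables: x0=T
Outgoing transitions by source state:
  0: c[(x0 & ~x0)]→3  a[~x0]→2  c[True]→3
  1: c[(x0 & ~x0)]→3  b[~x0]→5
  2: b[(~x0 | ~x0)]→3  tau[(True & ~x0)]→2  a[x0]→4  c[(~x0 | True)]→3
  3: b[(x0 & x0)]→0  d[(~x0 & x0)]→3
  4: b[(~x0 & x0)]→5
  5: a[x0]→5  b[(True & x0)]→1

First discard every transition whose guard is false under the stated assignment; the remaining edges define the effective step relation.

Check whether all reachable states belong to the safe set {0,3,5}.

Safe = {0,3,5}
Reach set: {0,3}
  0: ✓
  3: ✓

Answer: INVARIANT HOLDS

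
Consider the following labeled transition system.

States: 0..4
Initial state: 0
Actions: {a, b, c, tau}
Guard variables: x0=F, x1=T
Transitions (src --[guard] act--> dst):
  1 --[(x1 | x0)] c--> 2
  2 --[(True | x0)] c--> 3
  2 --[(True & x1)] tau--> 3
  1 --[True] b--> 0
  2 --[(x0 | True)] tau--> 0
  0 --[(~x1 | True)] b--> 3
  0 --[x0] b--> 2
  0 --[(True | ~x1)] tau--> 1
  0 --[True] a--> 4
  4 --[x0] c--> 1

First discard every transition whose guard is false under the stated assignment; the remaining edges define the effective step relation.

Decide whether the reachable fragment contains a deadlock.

Reachable = {0,1,2,3,4}
  0: a→4  b→3  tau→1  [deg 3]
  1: b→0  c→2  [deg 2]
  2: c→3  tau→0  tau→3  [deg 3]
  3: ∅  [deadlock]
  4: ∅  [deadlock]
witness 3: b

Answer: DEADLOCK at state 3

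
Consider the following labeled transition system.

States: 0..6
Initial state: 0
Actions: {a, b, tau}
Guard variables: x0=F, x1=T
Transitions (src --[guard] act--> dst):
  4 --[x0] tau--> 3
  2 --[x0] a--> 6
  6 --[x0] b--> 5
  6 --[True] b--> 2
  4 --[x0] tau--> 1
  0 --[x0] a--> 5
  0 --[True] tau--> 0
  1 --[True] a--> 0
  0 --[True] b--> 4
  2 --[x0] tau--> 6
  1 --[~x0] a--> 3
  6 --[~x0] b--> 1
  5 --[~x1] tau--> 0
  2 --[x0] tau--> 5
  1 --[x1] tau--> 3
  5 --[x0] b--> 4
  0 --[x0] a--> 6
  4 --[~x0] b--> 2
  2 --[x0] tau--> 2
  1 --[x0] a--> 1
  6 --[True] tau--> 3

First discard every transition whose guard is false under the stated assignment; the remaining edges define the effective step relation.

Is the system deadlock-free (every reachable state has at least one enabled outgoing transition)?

Reach set: {0,2,4}
  0: b→4  tau→0  [2 out]
  2: ∅  [deadlock]
  4: b→2  [1 out]
witness 2: b·b

Answer: DEADLOCK at state 2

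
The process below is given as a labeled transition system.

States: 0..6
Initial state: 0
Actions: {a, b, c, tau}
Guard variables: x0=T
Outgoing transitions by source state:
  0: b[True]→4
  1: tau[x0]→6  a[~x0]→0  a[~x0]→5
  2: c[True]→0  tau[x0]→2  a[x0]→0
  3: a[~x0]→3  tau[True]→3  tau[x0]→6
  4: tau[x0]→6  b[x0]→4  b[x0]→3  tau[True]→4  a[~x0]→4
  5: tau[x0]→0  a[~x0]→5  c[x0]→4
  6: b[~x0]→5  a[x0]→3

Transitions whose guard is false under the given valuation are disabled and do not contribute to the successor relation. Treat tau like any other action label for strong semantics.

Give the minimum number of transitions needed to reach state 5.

Answer: UNREACHABLE

Working:
Layered search for 5:
  depth 0: {0}
  depth 1: {4}
  depth 2: {3,6}
5 never appears.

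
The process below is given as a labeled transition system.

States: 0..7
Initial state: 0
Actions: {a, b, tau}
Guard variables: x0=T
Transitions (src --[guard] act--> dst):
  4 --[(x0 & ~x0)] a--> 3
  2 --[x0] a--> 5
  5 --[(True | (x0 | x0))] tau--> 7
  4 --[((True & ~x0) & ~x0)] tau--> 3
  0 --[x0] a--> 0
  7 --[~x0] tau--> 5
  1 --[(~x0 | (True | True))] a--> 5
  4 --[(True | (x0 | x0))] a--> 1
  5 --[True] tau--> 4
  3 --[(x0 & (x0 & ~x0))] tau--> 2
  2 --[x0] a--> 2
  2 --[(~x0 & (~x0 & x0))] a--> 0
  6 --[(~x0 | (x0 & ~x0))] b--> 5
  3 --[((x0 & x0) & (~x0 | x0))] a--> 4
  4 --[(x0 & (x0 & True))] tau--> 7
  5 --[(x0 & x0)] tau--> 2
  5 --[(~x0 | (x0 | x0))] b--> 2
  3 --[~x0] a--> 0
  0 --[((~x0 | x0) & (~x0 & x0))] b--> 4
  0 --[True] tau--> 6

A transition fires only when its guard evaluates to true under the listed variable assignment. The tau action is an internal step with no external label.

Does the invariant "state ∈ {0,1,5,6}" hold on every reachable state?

Answer: INVARIANT HOLDS

Working:
Safe = {0,1,5,6}
Reachable = {0,6}
  0: safe
  6: safe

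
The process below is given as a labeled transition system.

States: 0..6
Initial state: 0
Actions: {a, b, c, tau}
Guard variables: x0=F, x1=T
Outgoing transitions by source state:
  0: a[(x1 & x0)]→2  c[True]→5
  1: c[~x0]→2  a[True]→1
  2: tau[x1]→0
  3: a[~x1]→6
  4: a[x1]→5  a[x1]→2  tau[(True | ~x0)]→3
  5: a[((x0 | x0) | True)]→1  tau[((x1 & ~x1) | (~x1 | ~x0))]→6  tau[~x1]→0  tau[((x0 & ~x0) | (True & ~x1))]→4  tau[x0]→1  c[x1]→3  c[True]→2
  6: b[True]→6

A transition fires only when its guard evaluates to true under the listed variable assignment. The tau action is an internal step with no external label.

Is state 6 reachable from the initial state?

Answer: REACHABLE

Analysis:
After dropping false guards: 12 live edges.
L0 = {0}
L1 = {5}  total {0,5}
L2 = {1,2,3,6}  total {0,1,2,3,5,6}
R = {0,1,2,3,5,6}
witness 6: c·tau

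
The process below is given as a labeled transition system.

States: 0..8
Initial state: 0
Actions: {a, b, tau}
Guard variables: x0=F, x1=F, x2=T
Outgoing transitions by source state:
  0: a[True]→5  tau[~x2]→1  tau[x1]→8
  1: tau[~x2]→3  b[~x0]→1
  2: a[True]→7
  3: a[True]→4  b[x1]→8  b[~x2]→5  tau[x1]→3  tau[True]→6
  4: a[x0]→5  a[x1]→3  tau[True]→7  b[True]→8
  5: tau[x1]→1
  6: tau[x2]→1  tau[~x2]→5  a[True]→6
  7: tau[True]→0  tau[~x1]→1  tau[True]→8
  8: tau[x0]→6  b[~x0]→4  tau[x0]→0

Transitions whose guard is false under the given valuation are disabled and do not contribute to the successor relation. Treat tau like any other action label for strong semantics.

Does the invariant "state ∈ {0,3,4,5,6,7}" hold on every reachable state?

Answer: INVARIANT HOLDS

Trace:
Inv-set: {0,3,4,5,6,7}
Reach set: {0,5}
  0: ok
  5: ok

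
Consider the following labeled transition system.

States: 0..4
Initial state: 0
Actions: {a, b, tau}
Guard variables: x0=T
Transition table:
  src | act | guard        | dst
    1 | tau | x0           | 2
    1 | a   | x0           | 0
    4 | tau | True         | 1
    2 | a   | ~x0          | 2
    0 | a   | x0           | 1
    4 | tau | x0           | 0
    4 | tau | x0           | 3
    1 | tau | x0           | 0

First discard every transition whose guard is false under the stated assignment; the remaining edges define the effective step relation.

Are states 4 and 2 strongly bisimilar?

Refine partition for ~:
  P[0] = {{0,1,2,3,4}}
  P[1] = {{0},{1},{2,3},{4}}
stable after 2 split(s): 4 block(s)
[4]={4}  [2]={2,3}

Answer: NOT BISIMILAR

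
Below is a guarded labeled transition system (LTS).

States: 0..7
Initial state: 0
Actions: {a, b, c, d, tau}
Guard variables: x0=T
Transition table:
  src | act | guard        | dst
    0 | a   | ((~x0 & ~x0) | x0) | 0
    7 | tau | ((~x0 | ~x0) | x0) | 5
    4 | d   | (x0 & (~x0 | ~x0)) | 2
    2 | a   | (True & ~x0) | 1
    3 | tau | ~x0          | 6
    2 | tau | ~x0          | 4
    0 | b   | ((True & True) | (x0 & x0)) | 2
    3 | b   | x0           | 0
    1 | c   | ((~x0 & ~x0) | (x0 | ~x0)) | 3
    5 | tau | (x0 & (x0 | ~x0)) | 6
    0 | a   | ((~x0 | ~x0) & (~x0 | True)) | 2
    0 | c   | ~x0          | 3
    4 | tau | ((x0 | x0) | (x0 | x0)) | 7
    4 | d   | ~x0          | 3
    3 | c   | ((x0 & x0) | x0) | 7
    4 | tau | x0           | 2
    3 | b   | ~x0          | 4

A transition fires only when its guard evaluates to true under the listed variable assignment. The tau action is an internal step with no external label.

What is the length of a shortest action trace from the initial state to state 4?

Answer: UNREACHABLE

Trace:
Layered search for 4:
  L0 = {0}
  L1 = {2}
4 never appears.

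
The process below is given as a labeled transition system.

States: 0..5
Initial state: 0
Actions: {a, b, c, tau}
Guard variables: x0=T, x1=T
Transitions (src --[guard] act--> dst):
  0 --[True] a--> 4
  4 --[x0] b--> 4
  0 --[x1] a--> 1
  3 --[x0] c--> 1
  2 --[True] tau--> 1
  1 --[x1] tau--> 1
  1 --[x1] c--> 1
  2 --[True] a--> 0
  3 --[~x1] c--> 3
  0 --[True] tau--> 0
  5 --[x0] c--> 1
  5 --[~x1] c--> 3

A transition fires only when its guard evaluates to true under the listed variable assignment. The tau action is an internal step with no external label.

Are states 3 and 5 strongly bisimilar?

Answer: BISIMILAR

Analysis:
Compute ~ classes (split until stable):
  P[0] = {{0,1,2,3,4,5}}
  P[1] = {{0,2},{1},{3,5},{4}}
  P[2] = {{0},{1},{2},{3,5},{4}}
stable after 3 split(s): 5 block(s)
3∈{3,5}, 5∈{3,5}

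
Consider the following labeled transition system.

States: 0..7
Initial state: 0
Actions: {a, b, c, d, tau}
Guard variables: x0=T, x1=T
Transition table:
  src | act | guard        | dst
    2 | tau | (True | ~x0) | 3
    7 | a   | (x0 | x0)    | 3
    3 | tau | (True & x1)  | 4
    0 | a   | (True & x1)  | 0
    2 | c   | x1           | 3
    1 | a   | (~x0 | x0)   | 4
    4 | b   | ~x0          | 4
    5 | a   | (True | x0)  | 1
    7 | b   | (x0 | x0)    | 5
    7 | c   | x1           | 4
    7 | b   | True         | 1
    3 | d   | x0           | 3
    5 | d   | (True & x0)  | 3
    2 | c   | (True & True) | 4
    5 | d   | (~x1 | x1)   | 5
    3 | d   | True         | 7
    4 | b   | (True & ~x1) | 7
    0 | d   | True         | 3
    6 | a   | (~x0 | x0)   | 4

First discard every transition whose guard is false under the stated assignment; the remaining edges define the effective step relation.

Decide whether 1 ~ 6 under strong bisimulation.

Answer: BISIMILAR

Working:
Compute ~ classes (split until stable):
  P[0] = {{0,1,2,3,4,5,6,7}}
  P[1] = {{0,5},{1,6},{2},{3},{4},{7}}
  P[2] = {{0},{1,6},{2},{3},{4},{5},{7}}
Fixed point at round 3; 7 class(es).
1∈{1,6}, 6∈{1,6}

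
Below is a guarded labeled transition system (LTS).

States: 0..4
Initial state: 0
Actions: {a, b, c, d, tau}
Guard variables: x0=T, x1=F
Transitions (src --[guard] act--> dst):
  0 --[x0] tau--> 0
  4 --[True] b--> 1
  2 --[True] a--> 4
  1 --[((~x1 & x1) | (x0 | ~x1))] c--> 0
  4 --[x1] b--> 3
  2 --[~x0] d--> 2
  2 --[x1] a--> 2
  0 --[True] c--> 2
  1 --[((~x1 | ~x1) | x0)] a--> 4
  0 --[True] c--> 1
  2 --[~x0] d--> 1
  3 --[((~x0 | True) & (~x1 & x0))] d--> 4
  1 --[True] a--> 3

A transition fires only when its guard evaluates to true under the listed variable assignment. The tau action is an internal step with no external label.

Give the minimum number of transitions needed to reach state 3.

Breadth-first toward 3:
  depth 0: {0}
  depth 1: {1,2}
  depth 2: {3,4}
3 enters at depth 2; path c·a

Answer: 2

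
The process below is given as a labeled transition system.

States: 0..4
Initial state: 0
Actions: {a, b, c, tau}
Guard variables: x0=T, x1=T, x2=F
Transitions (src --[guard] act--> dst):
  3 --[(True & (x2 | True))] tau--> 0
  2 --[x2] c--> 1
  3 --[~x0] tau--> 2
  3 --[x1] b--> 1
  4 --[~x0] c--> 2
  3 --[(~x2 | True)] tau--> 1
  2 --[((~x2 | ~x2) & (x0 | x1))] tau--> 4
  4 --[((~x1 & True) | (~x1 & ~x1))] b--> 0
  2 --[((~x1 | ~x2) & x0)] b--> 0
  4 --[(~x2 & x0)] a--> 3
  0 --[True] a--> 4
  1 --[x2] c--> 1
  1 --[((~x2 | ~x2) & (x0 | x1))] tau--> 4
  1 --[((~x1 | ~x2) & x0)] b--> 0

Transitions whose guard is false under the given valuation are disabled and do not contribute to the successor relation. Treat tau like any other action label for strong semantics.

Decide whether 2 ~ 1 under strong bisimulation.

Answer: BISIMILAR

Trace:
Compute ~ classes (split until stable):
  round 0: {{0,1,2,3,4}}
  round 1: {{0,4},{1,2,3}}
  round 2: {{0},{1,2},{3},{4}}
Fixed point at round 3; 4 class(es).
[2]={1,2}  [1]={1,2}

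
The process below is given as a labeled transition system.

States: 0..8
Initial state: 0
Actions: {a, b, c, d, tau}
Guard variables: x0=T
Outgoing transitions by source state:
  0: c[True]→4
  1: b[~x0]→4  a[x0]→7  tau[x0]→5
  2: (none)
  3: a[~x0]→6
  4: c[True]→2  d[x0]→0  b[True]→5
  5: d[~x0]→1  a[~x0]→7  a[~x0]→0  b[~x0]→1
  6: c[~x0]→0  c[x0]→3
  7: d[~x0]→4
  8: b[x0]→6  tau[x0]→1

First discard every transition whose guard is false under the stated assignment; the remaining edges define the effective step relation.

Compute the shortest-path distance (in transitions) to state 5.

Answer: 2

Trace:
Layered search for 5:
  Layer 0: {0}
  Layer 1: {4}
  Layer 2: {2,5}
first hit 5 at d=2 via c·b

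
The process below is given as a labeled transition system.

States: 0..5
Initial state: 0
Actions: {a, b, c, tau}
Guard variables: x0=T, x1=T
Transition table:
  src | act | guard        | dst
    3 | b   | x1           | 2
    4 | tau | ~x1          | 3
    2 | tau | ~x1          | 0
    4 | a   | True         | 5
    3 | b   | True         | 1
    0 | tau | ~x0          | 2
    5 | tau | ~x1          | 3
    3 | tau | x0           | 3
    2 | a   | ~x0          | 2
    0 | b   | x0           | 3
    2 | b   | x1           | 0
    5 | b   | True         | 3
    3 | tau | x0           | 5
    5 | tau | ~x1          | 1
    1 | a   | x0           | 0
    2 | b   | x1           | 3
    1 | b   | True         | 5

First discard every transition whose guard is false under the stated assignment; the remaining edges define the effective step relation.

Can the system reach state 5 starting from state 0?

Answer: REACHABLE

Analysis:
11 transition(s) survive guard evaluation.
Layer 0: {0}
Layer 1: {3}  now seen {0,3}
Layer 2: {1,2,5}  now seen {0,1,2,3,5}
R = {0,1,2,3,5}
witness 5: b·tau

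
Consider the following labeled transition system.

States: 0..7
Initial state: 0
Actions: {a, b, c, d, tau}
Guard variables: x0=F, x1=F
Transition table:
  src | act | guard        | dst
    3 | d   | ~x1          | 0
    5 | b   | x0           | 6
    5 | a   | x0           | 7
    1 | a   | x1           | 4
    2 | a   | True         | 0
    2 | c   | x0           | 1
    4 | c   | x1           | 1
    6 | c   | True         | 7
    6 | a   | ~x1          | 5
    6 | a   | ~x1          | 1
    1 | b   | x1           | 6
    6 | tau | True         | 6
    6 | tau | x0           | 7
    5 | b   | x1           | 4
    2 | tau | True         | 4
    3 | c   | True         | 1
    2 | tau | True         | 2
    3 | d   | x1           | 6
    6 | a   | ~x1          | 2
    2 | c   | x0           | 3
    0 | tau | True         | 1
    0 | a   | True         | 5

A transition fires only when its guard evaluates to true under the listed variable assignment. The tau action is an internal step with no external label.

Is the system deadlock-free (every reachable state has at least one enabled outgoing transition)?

Answer: DEADLOCK at state 1

Working:
Reach set: {0,1,5}
  0: a→5  tau→1  [2 out]
  1: ∅  [STUCK]
  5: ∅  [STUCK]
Path to 1: tau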